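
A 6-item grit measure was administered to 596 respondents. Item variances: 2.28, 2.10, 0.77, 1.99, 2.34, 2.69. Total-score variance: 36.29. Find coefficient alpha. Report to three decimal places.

Σσᵢ² = 2.28 + 2.10 + 0.77 + 1.99 + 2.34 + 2.69 = 12.17
α = (k/(k−1))·(1 − Σσᵢ²/σ²_T) = (6/5)·(1 − 12.17/36.29) = 0.798

α = 0.798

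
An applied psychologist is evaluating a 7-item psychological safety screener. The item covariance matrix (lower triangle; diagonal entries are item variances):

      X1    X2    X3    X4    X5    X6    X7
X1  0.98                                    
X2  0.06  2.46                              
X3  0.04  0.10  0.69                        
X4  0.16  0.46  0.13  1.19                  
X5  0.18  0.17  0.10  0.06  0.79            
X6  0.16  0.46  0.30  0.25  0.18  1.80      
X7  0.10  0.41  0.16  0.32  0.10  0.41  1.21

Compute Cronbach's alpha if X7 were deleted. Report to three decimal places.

Remaining items: X1, X2, X3, X4, X5, X6 (k = 6).
Σσ²ᵢ = 0.98 + 2.46 + 0.69 + 1.19 + 0.79 + 1.80 = 7.91
Var(T) = 7.91 + 2 × 2.81 = 13.53
α (item deleted) = (6/5)·(1 − 7.91/13.53) = 0.498

Cronbach's alpha = 0.498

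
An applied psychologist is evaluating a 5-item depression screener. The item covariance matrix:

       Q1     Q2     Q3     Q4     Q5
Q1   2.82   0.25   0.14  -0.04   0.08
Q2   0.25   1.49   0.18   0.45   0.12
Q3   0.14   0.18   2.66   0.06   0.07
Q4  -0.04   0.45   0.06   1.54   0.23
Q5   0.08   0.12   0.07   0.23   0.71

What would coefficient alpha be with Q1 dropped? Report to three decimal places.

α = 0.343

Remaining items: Q2, Q3, Q4, Q5 (k = 4).
Σσᵢ² = 1.49 + 2.66 + 1.54 + 0.71 = 6.40
Var(T) = 6.40 + 2 × 1.11 = 8.62
α (item deleted) = (4/3)·(1 − 6.40/8.62) = 0.343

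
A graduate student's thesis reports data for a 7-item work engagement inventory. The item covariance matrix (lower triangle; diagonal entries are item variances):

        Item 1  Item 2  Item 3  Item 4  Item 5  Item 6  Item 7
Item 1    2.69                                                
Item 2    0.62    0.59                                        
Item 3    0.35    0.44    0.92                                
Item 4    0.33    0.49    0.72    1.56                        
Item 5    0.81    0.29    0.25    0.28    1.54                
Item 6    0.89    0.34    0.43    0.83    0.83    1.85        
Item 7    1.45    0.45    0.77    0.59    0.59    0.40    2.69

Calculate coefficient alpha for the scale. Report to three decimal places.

α = 0.784

ΣVar(i) = 2.69 + 0.59 + 0.92 + 1.56 + 1.54 + 1.85 + 2.69 = 11.84
Σ_{i<j} σ_ij = 12.15
Var(T) = 11.84 + 2 × 12.15 = 36.14
α = (k/(k−1))·(1 − ΣVar(i)/Var(T)) = (7/6)·(1 − 11.84/36.14) = 0.784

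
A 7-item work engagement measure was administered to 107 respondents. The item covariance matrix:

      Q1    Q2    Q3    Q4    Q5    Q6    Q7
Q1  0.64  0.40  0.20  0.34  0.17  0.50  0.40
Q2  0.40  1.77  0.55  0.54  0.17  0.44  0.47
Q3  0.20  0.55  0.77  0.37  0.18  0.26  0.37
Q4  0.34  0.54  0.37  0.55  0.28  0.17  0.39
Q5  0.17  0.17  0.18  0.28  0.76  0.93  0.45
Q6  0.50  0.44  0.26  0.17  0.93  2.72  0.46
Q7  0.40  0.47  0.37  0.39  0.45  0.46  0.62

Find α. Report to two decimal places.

Σσ²ᵢ = 0.64 + 1.77 + 0.77 + 0.55 + 0.76 + 2.72 + 0.62 = 7.83
Sum of off-diagonal covariances = 8.04
total variance = 7.83 + 2 × 8.04 = 23.91
α = (k/(k−1))·(1 − Σσ²ᵢ/total variance) = (7/6)·(1 − 7.83/23.91) = 0.78

α = 0.78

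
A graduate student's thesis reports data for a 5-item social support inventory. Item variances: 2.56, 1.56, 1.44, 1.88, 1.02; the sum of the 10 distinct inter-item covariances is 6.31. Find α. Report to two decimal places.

sum of item variances = 2.56 + 1.56 + 1.44 + 1.88 + 1.02 = 8.46
Sum of distinct covariances = 6.31
σ²_total = sum of item variances + 2·Σcov = 8.46 + 2 × 6.31 = 21.08
α = (5/4)·(1 − 8.46/21.08) = 0.75

α = 0.75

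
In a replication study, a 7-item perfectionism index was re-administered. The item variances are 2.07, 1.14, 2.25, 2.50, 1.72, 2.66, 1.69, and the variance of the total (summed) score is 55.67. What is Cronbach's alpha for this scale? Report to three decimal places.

ΣVar(i) = 2.07 + 1.14 + 2.25 + 2.50 + 1.72 + 2.66 + 1.69 = 14.03
α = (k/(k−1))·(1 − ΣVar(i)/σ²_total) = (7/6)·(1 − 14.03/55.67) = 0.873

Cronbach's alpha = 0.873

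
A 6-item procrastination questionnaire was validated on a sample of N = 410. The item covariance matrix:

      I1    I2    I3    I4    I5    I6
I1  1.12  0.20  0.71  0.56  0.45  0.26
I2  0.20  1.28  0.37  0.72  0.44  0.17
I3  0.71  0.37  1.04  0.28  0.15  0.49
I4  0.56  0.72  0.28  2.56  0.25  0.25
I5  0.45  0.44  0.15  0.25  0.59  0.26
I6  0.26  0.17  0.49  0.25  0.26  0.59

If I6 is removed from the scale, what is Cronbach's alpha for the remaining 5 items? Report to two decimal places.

Cronbach's alpha = 0.70

Remaining items: I1, I2, I3, I4, I5 (k = 5).
ΣVar(i) = 1.12 + 1.28 + 1.04 + 2.56 + 0.59 = 6.59
σ²_T = 6.59 + 2 × 4.13 = 14.85
α (item deleted) = (5/4)·(1 − 6.59/14.85) = 0.70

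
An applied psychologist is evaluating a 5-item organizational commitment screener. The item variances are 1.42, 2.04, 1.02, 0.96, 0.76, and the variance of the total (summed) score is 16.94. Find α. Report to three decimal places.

α = 0.793

sum of item variances = 1.42 + 2.04 + 1.02 + 0.96 + 0.76 = 6.20
α = (k/(k−1))·(1 − sum of item variances/Var(T)) = (5/4)·(1 − 6.20/16.94) = 0.793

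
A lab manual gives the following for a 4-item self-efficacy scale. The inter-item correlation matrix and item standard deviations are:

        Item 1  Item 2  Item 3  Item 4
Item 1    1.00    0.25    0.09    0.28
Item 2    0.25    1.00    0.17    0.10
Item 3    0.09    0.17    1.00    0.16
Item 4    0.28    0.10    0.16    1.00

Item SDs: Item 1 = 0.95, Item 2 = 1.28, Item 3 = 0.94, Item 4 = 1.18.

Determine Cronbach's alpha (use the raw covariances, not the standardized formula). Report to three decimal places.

Cronbach's alpha = 0.451

Σσ²ᵢ = 0.95² + 1.28² + 0.94² + 1.18² = 4.8169
Covariances σ_ij = r_ij · s_i · s_j:
  σ(Item 1,Item 2) = 0.25 × 0.95 × 1.28 = 0.3040
  σ(Item 1,Item 3) = 0.09 × 0.95 × 0.94 = 0.0804
  σ(Item 1,Item 4) = 0.28 × 0.95 × 1.18 = 0.3139
  σ(Item 2,Item 3) = 0.17 × 1.28 × 0.94 = 0.2045
  σ(Item 2,Item 4) = 0.10 × 1.28 × 1.18 = 0.1510
  σ(Item 3,Item 4) = 0.16 × 0.94 × 1.18 = 0.1775
σ²_T = Σσ²ᵢ + 2·Σσ_ij = 4.8169 + 2 × 1.2313 = 7.2795
α = (4/3)·(1 − 4.8169/7.2795) = 0.451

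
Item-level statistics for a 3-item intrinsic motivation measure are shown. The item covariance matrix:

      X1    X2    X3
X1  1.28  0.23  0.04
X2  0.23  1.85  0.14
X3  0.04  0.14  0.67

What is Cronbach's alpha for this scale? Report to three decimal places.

ΣVar(i) = 1.28 + 1.85 + 0.67 = 3.80
Σ_{i<j} σ_ij = 0.41
σ²_T = 3.80 + 2 × 0.41 = 4.62
α = (k/(k−1))·(1 − ΣVar(i)/σ²_T) = (3/2)·(1 − 3.80/4.62) = 0.266

Cronbach's alpha = 0.266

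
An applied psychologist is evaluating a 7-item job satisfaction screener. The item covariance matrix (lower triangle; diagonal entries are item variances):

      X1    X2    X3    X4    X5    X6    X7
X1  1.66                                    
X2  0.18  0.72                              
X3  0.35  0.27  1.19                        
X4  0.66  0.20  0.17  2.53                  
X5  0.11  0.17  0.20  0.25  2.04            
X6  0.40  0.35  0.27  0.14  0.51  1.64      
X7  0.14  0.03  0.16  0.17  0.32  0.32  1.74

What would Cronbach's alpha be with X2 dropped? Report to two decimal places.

α = 0.52

Remaining items: X1, X3, X4, X5, X6, X7 (k = 6).
sum of item variances = 1.66 + 1.19 + 2.53 + 2.04 + 1.64 + 1.74 = 10.80
σ²_total = 10.80 + 2 × 4.17 = 19.14
α (item deleted) = (6/5)·(1 − 10.80/19.14) = 0.52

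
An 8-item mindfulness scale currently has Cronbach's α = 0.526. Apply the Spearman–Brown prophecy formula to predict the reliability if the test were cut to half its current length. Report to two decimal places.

Length factor m = 1/2
α' = m·α / (1 − (1−m)·α)
   = 1/2 × 0.526 / (1 − (1 − 1/2) × 0.526)
   = 0.2630 / 0.7370 = 0.36

predicted reliability = 0.36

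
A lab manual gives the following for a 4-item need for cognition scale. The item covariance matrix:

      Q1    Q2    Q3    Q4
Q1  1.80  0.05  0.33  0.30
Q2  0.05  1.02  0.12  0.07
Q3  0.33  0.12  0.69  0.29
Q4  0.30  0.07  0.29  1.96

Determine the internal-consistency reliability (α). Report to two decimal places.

α = 0.40

Σσᵢ² = 1.80 + 1.02 + 0.69 + 1.96 = 5.47
Sum of the distinct covariances = 1.16
Var(T) = 5.47 + 2 × 1.16 = 7.79
α = (k/(k−1))·(1 − Σσᵢ²/Var(T)) = (4/3)·(1 − 5.47/7.79) = 0.40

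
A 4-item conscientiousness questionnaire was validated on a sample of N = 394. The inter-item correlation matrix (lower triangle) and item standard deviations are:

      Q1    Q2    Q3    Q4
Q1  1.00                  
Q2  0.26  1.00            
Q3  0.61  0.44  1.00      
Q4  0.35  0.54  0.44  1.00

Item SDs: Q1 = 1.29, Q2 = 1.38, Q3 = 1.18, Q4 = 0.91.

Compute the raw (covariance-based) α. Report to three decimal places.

α = 0.745

Σσ²ᵢ = 1.29² + 1.38² + 1.18² + 0.91² = 5.7890
Covariances σ_ij = r_ij · s_i · s_j:
  σ(Q1,Q2) = 0.26 × 1.29 × 1.38 = 0.4629
  σ(Q1,Q3) = 0.61 × 1.29 × 1.18 = 0.9285
  σ(Q1,Q4) = 0.35 × 1.29 × 0.91 = 0.4109
  σ(Q2,Q3) = 0.44 × 1.38 × 1.18 = 0.7165
  σ(Q2,Q4) = 0.54 × 1.38 × 0.91 = 0.6781
  σ(Q3,Q4) = 0.44 × 1.18 × 0.91 = 0.4725
σ²_T = Σσ²ᵢ + 2·Σσ_ij = 5.7890 + 2 × 3.6694 = 13.1278
α = (4/3)·(1 − 5.7890/13.1278) = 0.745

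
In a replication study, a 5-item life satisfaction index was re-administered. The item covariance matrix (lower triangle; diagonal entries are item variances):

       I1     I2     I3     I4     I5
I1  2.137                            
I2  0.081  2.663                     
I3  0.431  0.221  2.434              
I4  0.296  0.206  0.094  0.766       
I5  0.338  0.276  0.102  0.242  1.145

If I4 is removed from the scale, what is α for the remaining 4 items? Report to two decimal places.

α = 0.34

Remaining items: I1, I2, I3, I5 (k = 4).
ΣVar(i) = 2.137 + 2.663 + 2.434 + 1.145 = 8.379
Var(T) = 8.379 + 2 × 1.449 = 11.277
α (item deleted) = (4/3)·(1 − 8.379/11.277) = 0.34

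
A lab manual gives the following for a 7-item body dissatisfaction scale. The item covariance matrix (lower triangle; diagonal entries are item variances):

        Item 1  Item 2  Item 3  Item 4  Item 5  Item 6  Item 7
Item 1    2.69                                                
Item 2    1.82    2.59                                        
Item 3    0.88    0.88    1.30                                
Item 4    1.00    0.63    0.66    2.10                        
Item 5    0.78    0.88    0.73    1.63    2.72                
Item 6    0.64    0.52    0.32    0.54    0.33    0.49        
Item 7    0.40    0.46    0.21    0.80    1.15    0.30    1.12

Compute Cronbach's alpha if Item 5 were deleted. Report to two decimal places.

Remaining items: Item 1, Item 2, Item 3, Item 4, Item 6, Item 7 (k = 6).
sum of item variances = 2.69 + 2.59 + 1.30 + 2.10 + 0.49 + 1.12 = 10.29
σ²_total = 10.29 + 2 × 10.06 = 30.41
α (item deleted) = (6/5)·(1 − 10.29/30.41) = 0.79

α = 0.79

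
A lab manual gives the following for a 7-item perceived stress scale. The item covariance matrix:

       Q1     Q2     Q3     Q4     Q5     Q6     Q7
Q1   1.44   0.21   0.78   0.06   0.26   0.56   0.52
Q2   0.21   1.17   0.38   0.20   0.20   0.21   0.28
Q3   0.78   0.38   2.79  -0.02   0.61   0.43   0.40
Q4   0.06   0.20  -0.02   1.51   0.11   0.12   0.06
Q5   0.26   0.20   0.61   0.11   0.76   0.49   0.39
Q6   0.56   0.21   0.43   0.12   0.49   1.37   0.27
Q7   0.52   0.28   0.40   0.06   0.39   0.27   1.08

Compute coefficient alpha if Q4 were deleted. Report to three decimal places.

coefficient alpha = 0.698

Remaining items: Q1, Q2, Q3, Q5, Q6, Q7 (k = 6).
Σσ²ᵢ = 1.44 + 1.17 + 2.79 + 0.76 + 1.37 + 1.08 = 8.61
σ²_total = 8.61 + 2 × 5.99 = 20.59
α (item deleted) = (6/5)·(1 − 8.61/20.59) = 0.698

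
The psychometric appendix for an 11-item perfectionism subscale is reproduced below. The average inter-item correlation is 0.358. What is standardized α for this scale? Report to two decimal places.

Standardized α = k·r̄ / (1 + (k−1)·r̄) = 11 × 0.358 / (1 + 10 × 0.358)
  = 3.9380 / 4.5800 = 0.86

standardized α = 0.86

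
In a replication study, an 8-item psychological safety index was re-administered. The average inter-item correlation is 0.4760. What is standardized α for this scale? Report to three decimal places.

Standardized α = k·r̄ / (1 + (k−1)·r̄) = 8 × 0.4760 / (1 + 7 × 0.4760)
  = 3.8080 / 4.3320 = 0.879

α = 0.879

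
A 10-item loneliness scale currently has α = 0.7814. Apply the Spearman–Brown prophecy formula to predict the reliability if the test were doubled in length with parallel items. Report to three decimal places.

Length factor m = 2
α' = m·α / (1 + (m−1)·α)
   = 2 × 0.7814 / (1 + (2 − 1) × 0.7814)
   = 1.5628 / 1.7814 = 0.877

predicted reliability = 0.877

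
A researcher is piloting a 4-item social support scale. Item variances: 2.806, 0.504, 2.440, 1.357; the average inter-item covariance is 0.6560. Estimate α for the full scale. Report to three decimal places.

α = 0.701

Σσ²ᵢ = 2.806 + 0.504 + 2.440 + 1.357 = 7.107
Sum of the 6 distinct covariances = 6 × 0.6560 = 3.9360
total variance = Σσ²ᵢ + 2·Σcov = 7.107 + 2 × 3.9360 = 14.9790
α = (4/3)·(1 − 7.107/14.9790) = 0.701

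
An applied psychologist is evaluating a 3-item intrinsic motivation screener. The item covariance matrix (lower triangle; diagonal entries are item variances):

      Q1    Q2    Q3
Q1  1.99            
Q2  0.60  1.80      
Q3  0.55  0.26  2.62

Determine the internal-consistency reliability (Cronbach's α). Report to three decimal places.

Σσᵢ² = 1.99 + 1.80 + 2.62 = 6.41
Sum of the distinct covariances = 1.41
σ²_T = 6.41 + 2 × 1.41 = 9.23
α = (k/(k−1))·(1 − Σσᵢ²/σ²_T) = (3/2)·(1 − 6.41/9.23) = 0.458

Cronbach's α = 0.458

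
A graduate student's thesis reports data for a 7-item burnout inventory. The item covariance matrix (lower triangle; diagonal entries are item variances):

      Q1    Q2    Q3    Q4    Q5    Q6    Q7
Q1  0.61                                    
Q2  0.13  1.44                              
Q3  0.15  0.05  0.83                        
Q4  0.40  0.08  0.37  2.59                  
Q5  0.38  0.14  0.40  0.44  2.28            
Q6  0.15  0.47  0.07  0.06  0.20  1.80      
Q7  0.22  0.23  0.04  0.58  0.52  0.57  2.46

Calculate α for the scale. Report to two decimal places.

ΣVar(i) = 0.61 + 1.44 + 0.83 + 2.59 + 2.28 + 1.80 + 2.46 = 12.01
Sum of off-diagonal covariances = 5.65
total variance = 12.01 + 2 × 5.65 = 23.31
α = (k/(k−1))·(1 − ΣVar(i)/total variance) = (7/6)·(1 − 12.01/23.31) = 0.57

α = 0.57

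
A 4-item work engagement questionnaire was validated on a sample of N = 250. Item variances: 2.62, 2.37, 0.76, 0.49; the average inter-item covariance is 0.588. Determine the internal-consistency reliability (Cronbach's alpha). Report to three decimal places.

ΣVar(i) = 2.62 + 2.37 + 0.76 + 0.49 = 6.24
Sum of the 6 distinct covariances = 6 × 0.588 = 3.528
σ²_total = ΣVar(i) + 2·Σcov = 6.24 + 2 × 3.528 = 13.296
α = (4/3)·(1 − 6.24/13.296) = 0.708

Cronbach's alpha = 0.708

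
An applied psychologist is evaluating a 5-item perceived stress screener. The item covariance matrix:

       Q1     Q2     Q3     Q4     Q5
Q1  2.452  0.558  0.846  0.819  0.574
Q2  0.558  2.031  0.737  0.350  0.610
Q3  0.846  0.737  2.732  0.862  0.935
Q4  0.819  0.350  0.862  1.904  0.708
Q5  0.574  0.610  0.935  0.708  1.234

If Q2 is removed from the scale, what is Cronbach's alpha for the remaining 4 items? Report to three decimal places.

Cronbach's alpha = 0.710

Remaining items: Q1, Q3, Q4, Q5 (k = 4).
sum of item variances = 2.452 + 2.732 + 1.904 + 1.234 = 8.322
Var(T) = 8.322 + 2 × 4.744 = 17.810
α (item deleted) = (4/3)·(1 − 8.322/17.810) = 0.710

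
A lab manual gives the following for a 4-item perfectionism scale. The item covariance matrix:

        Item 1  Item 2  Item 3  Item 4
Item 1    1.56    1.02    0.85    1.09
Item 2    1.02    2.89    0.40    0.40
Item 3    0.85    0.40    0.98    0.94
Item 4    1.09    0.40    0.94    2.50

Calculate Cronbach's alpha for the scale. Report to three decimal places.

Σσᵢ² = 1.56 + 2.89 + 0.98 + 2.50 = 7.93
Σ_{i<j} σ_ij = 4.70
total variance = 7.93 + 2 × 4.70 = 17.33
α = (k/(k−1))·(1 − Σσᵢ²/total variance) = (4/3)·(1 − 7.93/17.33) = 0.723

α = 0.723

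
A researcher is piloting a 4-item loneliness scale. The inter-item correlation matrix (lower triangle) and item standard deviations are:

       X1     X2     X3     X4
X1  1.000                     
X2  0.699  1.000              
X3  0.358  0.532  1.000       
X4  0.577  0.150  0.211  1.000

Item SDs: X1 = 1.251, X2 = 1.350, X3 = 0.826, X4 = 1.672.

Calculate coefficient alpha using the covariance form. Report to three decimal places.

Σσ²ᵢ = 1.251² + 1.350² + 0.826² + 1.672² = 6.8654
Covariances σ_ij = r_ij · s_i · s_j:
  σ(X1,X2) = 0.699 × 1.251 × 1.350 = 1.1805
  σ(X1,X3) = 0.358 × 1.251 × 0.826 = 0.3699
  σ(X1,X4) = 0.577 × 1.251 × 1.672 = 1.2069
  σ(X2,X3) = 0.532 × 1.350 × 0.826 = 0.5932
  σ(X2,X4) = 0.150 × 1.350 × 1.672 = 0.3386
  σ(X3,X4) = 0.211 × 0.826 × 1.672 = 0.2914
σ²_T = Σσ²ᵢ + 2·Σσ_ij = 6.8654 + 2 × 3.9805 = 14.8264
α = (4/3)·(1 − 6.8654/14.8264) = 0.716

coefficient alpha = 0.716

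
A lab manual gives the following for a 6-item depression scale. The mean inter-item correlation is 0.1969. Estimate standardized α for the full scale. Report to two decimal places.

α = 0.60

Standardized α = k·r̄ / (1 + (k−1)·r̄) = 6 × 0.1969 / (1 + 5 × 0.1969)
  = 1.1814 / 1.9845 = 0.60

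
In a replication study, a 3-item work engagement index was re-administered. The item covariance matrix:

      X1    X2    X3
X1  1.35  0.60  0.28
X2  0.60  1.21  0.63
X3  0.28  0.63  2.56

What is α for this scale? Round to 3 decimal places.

Σσᵢ² = 1.35 + 1.21 + 2.56 = 5.12
Σ_{i<j} σ_ij = 1.51
σ²_T = 5.12 + 2 × 1.51 = 8.14
α = (k/(k−1))·(1 − Σσᵢ²/σ²_T) = (3/2)·(1 − 5.12/8.14) = 0.557

α = 0.557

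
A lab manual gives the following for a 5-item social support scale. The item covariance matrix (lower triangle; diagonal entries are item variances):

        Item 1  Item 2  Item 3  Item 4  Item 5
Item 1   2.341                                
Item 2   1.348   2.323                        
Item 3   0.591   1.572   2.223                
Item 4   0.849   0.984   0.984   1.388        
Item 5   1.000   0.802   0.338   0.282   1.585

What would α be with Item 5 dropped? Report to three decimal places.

Remaining items: Item 1, Item 2, Item 3, Item 4 (k = 4).
sum of item variances = 2.341 + 2.323 + 2.223 + 1.388 = 8.275
σ²_T = 8.275 + 2 × 6.328 = 20.931
α (item deleted) = (4/3)·(1 − 8.275/20.931) = 0.806

α = 0.806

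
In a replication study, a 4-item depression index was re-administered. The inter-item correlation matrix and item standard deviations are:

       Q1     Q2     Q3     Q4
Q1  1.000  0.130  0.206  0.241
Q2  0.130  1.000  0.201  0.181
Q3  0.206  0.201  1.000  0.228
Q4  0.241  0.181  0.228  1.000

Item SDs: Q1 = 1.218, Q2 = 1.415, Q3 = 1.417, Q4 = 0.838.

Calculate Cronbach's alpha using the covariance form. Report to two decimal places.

Cronbach's alpha = 0.47

Σσ²ᵢ = 1.218² + 1.415² + 1.417² + 0.838² = 6.1959
Covariances σ_ij = r_ij · s_i · s_j:
  σ(Q1,Q2) = 0.130 × 1.218 × 1.415 = 0.2241
  σ(Q1,Q3) = 0.206 × 1.218 × 1.417 = 0.3555
  σ(Q1,Q4) = 0.241 × 1.218 × 0.838 = 0.2460
  σ(Q2,Q3) = 0.201 × 1.415 × 1.417 = 0.4030
  σ(Q2,Q4) = 0.181 × 1.415 × 0.838 = 0.2146
  σ(Q3,Q4) = 0.228 × 1.417 × 0.838 = 0.2707
σ²_T = Σσ²ᵢ + 2·Σσ_ij = 6.1959 + 2 × 1.7139 = 9.6237
α = (4/3)·(1 − 6.1959/9.6237) = 0.47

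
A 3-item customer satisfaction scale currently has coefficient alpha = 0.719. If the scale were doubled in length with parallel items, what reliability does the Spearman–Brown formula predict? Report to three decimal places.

Length factor m = 2
α' = m·α / (1 + (m−1)·α)
   = 2 × 0.719 / (1 + (2 − 1) × 0.719)
   = 1.4380 / 1.7190 = 0.837

predicted reliability = 0.837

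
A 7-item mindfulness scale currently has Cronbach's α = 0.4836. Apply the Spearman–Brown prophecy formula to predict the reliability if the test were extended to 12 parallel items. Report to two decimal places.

predicted reliability = 0.62

Length factor m = 12/7 = 1.7143
α' = m·α / (1 + (m−1)·α)
   = 12/7 × 0.4836 / (1 + (12/7 − 1) × 0.4836)
   = 0.8290 / 1.3454 = 0.62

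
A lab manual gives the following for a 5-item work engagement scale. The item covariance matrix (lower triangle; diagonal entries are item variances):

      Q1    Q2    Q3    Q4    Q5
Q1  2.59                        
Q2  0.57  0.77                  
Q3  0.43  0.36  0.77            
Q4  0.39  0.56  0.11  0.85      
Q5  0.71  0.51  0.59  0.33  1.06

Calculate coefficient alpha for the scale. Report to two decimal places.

Σσᵢ² = 2.59 + 0.77 + 0.77 + 0.85 + 1.06 = 6.04
Sum of off-diagonal covariances = 4.56
σ²_T = 6.04 + 2 × 4.56 = 15.16
α = (k/(k−1))·(1 − Σσᵢ²/σ²_T) = (5/4)·(1 − 6.04/15.16) = 0.75

coefficient alpha = 0.75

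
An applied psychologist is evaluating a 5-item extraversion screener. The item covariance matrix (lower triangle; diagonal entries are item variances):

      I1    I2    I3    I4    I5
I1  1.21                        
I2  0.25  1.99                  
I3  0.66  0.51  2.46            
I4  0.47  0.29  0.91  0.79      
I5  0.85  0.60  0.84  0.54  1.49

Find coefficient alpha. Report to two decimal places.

ΣVar(i) = 1.21 + 1.99 + 2.46 + 0.79 + 1.49 = 7.94
Σ_{i<j} σ_ij = 5.92
σ²_T = 7.94 + 2 × 5.92 = 19.78
α = (k/(k−1))·(1 − ΣVar(i)/σ²_T) = (5/4)·(1 − 7.94/19.78) = 0.75

coefficient alpha = 0.75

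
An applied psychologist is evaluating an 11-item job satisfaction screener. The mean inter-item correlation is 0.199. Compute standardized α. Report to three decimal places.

Standardized α = k·r̄ / (1 + (k−1)·r̄) = 11 × 0.199 / (1 + 10 × 0.199)
  = 2.1890 / 2.9900 = 0.732

α = 0.732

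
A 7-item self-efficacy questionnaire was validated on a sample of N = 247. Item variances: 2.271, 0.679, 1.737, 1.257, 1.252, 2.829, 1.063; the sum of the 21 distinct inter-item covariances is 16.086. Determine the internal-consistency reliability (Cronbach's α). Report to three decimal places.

α = 0.868

Σσᵢ² = 2.271 + 0.679 + 1.737 + 1.257 + 1.252 + 2.829 + 1.063 = 11.088
Sum of distinct covariances = 16.086
total variance = Σσᵢ² + 2·Σcov = 11.088 + 2 × 16.086 = 43.260
α = (7/6)·(1 − 11.088/43.260) = 0.868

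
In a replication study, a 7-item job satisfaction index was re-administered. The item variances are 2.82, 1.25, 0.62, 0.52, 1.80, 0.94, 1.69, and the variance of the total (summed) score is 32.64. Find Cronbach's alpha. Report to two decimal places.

α = 0.82

Σσ²ᵢ = 2.82 + 1.25 + 0.62 + 0.52 + 1.80 + 0.94 + 1.69 = 9.64
α = (k/(k−1))·(1 − Σσ²ᵢ/total variance) = (7/6)·(1 − 9.64/32.64) = 0.82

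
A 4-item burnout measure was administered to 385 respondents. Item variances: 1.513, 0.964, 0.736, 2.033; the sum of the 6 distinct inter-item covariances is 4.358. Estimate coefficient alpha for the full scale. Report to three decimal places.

ΣVar(i) = 1.513 + 0.964 + 0.736 + 2.033 = 5.246
Sum of distinct covariances = 4.358
σ²_T = ΣVar(i) + 2·Σcov = 5.246 + 2 × 4.358 = 13.962
α = (4/3)·(1 − 5.246/13.962) = 0.832

coefficient alpha = 0.832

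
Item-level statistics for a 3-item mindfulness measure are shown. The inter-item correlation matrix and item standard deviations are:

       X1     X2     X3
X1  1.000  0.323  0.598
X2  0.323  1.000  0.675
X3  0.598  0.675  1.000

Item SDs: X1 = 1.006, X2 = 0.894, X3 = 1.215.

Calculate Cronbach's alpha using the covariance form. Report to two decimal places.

Cronbach's alpha = 0.77

Σσ²ᵢ = 1.006² + 0.894² + 1.215² = 3.2875
Covariances σ_ij = r_ij · s_i · s_j:
  σ(X1,X2) = 0.323 × 1.006 × 0.894 = 0.2905
  σ(X1,X3) = 0.598 × 1.006 × 1.215 = 0.7309
  σ(X2,X3) = 0.675 × 0.894 × 1.215 = 0.7332
σ²_T = Σσ²ᵢ + 2·Σσ_ij = 3.2875 + 2 × 1.7546 = 6.7967
α = (3/2)·(1 − 3.2875/6.7967) = 0.77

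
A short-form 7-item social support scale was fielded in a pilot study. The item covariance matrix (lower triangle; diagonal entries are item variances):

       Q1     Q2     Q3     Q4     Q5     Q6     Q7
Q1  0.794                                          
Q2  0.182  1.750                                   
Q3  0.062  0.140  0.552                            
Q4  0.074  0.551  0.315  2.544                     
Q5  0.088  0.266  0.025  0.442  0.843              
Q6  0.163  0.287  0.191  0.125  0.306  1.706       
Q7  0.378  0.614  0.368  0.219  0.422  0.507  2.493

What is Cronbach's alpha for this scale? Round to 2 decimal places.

Σσᵢ² = 0.794 + 1.750 + 0.552 + 2.544 + 0.843 + 1.706 + 2.493 = 10.682
Sum of the distinct covariances = 5.725
Var(T) = 10.682 + 2 × 5.725 = 22.132
α = (k/(k−1))·(1 − Σσᵢ²/Var(T)) = (7/6)·(1 − 10.682/22.132) = 0.60

Cronbach's alpha = 0.60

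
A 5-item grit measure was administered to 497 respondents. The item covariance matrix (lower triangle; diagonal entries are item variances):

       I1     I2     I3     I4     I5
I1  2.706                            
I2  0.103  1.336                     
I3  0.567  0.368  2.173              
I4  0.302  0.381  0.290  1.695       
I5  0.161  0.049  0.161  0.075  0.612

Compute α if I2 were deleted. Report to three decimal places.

α = 0.403

Remaining items: I1, I3, I4, I5 (k = 4).
Σσᵢ² = 2.706 + 2.173 + 1.695 + 0.612 = 7.186
σ²_T = 7.186 + 2 × 1.556 = 10.298
α (item deleted) = (4/3)·(1 − 7.186/10.298) = 0.403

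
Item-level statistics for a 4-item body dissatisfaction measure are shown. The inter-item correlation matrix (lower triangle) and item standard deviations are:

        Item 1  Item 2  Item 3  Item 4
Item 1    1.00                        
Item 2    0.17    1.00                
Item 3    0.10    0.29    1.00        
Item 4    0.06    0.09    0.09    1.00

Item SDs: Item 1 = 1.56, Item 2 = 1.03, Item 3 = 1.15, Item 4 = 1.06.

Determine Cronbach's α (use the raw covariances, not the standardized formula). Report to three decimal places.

Cronbach's α = 0.361

Σσ²ᵢ = 1.56² + 1.03² + 1.15² + 1.06² = 5.9406
Covariances σ_ij = r_ij · s_i · s_j:
  σ(Item 1,Item 2) = 0.17 × 1.56 × 1.03 = 0.2732
  σ(Item 1,Item 3) = 0.10 × 1.56 × 1.15 = 0.1794
  σ(Item 1,Item 4) = 0.06 × 1.56 × 1.06 = 0.0992
  σ(Item 2,Item 3) = 0.29 × 1.03 × 1.15 = 0.3435
  σ(Item 2,Item 4) = 0.09 × 1.03 × 1.06 = 0.0983
  σ(Item 3,Item 4) = 0.09 × 1.15 × 1.06 = 0.1097
σ²_T = Σσ²ᵢ + 2·Σσ_ij = 5.9406 + 2 × 1.1033 = 8.1472
α = (4/3)·(1 − 5.9406/8.1472) = 0.361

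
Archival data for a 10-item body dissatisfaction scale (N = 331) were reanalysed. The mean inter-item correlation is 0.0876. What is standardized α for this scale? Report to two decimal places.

Standardized α = k·r̄ / (1 + (k−1)·r̄) = 10 × 0.0876 / (1 + 9 × 0.0876)
  = 0.8760 / 1.7884 = 0.49

standardized α = 0.49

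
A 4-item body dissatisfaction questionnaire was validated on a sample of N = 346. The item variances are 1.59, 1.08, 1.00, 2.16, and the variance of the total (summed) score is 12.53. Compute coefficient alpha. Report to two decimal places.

α = 0.71

Σσ²ᵢ = 1.59 + 1.08 + 1.00 + 2.16 = 5.83
α = (k/(k−1))·(1 − Σσ²ᵢ/Var(T)) = (4/3)·(1 − 5.83/12.53) = 0.71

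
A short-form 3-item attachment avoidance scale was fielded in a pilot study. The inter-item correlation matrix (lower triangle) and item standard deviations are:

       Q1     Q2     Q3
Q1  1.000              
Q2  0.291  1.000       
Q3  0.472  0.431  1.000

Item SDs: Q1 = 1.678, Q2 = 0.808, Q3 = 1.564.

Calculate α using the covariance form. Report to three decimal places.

Σσ²ᵢ = 1.678² + 0.808² + 1.564² = 5.9146
Covariances σ_ij = r_ij · s_i · s_j:
  σ(Q1,Q2) = 0.291 × 1.678 × 0.808 = 0.3945
  σ(Q1,Q3) = 0.472 × 1.678 × 1.564 = 1.2387
  σ(Q2,Q3) = 0.431 × 0.808 × 1.564 = 0.5447
σ²_T = Σσ²ᵢ + 2·Σσ_ij = 5.9146 + 2 × 2.1779 = 10.2704
α = (3/2)·(1 − 5.9146/10.2704) = 0.636

α = 0.636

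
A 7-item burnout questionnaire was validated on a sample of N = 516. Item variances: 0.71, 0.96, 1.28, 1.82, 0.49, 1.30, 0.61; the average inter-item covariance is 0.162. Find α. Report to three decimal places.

Σσᵢ² = 0.71 + 0.96 + 1.28 + 1.82 + 0.49 + 1.30 + 0.61 = 7.17
Sum of the 21 distinct covariances = 21 × 0.162 = 3.402
total variance = Σσᵢ² + 2·Σcov = 7.17 + 2 × 3.402 = 13.974
α = (7/6)·(1 − 7.17/13.974) = 0.568

α = 0.568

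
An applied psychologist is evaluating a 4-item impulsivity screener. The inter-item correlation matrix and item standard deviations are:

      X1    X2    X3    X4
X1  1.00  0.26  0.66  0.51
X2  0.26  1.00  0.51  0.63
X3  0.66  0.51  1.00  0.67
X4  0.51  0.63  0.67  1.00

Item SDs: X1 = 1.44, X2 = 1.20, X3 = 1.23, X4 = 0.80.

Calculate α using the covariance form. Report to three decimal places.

Σσ²ᵢ = 1.44² + 1.20² + 1.23² + 0.80² = 5.6665
Covariances σ_ij = r_ij · s_i · s_j:
  σ(X1,X2) = 0.26 × 1.44 × 1.20 = 0.4493
  σ(X1,X3) = 0.66 × 1.44 × 1.23 = 1.1690
  σ(X1,X4) = 0.51 × 1.44 × 0.80 = 0.5875
  σ(X2,X3) = 0.51 × 1.20 × 1.23 = 0.7528
  σ(X2,X4) = 0.63 × 1.20 × 0.80 = 0.6048
  σ(X3,X4) = 0.67 × 1.23 × 0.80 = 0.6593
σ²_T = Σσ²ᵢ + 2·Σσ_ij = 5.6665 + 2 × 4.2227 = 14.1119
α = (4/3)·(1 − 5.6665/14.1119) = 0.798

α = 0.798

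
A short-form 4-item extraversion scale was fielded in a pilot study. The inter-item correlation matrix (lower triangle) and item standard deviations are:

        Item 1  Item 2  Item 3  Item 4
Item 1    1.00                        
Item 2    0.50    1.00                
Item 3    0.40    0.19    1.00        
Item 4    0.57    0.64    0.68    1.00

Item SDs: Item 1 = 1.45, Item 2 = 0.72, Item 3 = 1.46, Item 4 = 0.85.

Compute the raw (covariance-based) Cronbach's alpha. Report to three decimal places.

α = 0.749

Σσ²ᵢ = 1.45² + 0.72² + 1.46² + 0.85² = 5.4750
Covariances σ_ij = r_ij · s_i · s_j:
  σ(Item 1,Item 2) = 0.50 × 1.45 × 0.72 = 0.5220
  σ(Item 1,Item 3) = 0.40 × 1.45 × 1.46 = 0.8468
  σ(Item 1,Item 4) = 0.57 × 1.45 × 0.85 = 0.7025
  σ(Item 2,Item 3) = 0.19 × 0.72 × 1.46 = 0.1997
  σ(Item 2,Item 4) = 0.64 × 0.72 × 0.85 = 0.3917
  σ(Item 3,Item 4) = 0.68 × 1.46 × 0.85 = 0.8439
σ²_T = Σσ²ᵢ + 2·Σσ_ij = 5.4750 + 2 × 3.5066 = 12.4882
α = (4/3)·(1 − 5.4750/12.4882) = 0.749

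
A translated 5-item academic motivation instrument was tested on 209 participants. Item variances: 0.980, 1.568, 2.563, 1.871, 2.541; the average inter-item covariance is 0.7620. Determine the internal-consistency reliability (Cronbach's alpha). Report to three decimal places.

Cronbach's alpha = 0.769

Σσᵢ² = 0.980 + 1.568 + 2.563 + 1.871 + 2.541 = 9.523
Sum of the 10 distinct covariances = 10 × 0.7620 = 7.6200
σ²_total = Σσᵢ² + 2·Σcov = 9.523 + 2 × 7.6200 = 24.7630
α = (5/4)·(1 − 9.523/24.7630) = 0.769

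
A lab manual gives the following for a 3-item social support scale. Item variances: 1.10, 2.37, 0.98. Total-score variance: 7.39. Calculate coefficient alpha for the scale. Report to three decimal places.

Σσ²ᵢ = 1.10 + 2.37 + 0.98 = 4.45
α = (k/(k−1))·(1 − Σσ²ᵢ/total variance) = (3/2)·(1 − 4.45/7.39) = 0.597

α = 0.597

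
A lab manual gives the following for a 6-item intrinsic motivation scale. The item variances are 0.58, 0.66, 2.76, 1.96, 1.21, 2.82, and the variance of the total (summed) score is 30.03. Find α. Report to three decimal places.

α = 0.801

Σσᵢ² = 0.58 + 0.66 + 2.76 + 1.96 + 1.21 + 2.82 = 9.99
α = (k/(k−1))·(1 − Σσᵢ²/σ²_T) = (6/5)·(1 − 9.99/30.03) = 0.801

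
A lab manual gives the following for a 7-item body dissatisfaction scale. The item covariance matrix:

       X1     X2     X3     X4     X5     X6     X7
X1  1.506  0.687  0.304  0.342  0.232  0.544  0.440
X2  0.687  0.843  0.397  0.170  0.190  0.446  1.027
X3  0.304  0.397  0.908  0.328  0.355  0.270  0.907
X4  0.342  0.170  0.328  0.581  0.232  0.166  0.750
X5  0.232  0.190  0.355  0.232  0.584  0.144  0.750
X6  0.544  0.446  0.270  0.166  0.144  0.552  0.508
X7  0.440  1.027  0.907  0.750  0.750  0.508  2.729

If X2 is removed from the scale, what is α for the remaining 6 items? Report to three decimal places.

Remaining items: X1, X3, X4, X5, X6, X7 (k = 6).
Σσᵢ² = 1.506 + 0.908 + 0.581 + 0.584 + 0.552 + 2.729 = 6.860
Var(T) = 6.860 + 2 × 6.272 = 19.404
α (item deleted) = (6/5)·(1 − 6.860/19.404) = 0.776

α = 0.776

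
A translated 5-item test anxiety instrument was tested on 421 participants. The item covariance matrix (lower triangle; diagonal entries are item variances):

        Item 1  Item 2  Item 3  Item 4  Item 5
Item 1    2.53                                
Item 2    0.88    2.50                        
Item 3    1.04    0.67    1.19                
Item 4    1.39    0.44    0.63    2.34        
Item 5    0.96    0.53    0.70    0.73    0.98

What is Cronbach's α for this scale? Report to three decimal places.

ΣVar(i) = 2.53 + 2.50 + 1.19 + 2.34 + 0.98 = 9.54
Sum of off-diagonal covariances = 7.97
σ²_T = 9.54 + 2 × 7.97 = 25.48
α = (k/(k−1))·(1 − ΣVar(i)/σ²_T) = (5/4)·(1 − 9.54/25.48) = 0.782

α = 0.782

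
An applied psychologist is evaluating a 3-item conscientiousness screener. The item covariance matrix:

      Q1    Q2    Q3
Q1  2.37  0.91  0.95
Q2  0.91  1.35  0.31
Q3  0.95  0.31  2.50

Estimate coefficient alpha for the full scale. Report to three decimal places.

Σσᵢ² = 2.37 + 1.35 + 2.50 = 6.22
Sum of the distinct covariances = 2.17
σ²_total = 6.22 + 2 × 2.17 = 10.56
α = (k/(k−1))·(1 − Σσᵢ²/σ²_total) = (3/2)·(1 − 6.22/10.56) = 0.616

coefficient alpha = 0.616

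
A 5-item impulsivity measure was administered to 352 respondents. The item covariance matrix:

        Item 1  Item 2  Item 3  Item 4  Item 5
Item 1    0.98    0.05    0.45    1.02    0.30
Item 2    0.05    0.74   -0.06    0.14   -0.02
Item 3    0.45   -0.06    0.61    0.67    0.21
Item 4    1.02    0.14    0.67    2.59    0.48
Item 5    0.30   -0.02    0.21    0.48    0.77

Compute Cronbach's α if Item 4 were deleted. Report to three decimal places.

α = 0.500

Remaining items: Item 1, Item 2, Item 3, Item 5 (k = 4).
Σσᵢ² = 0.98 + 0.74 + 0.61 + 0.77 = 3.10
σ²_total = 3.10 + 2 × 0.93 = 4.96
α (item deleted) = (4/3)·(1 − 3.10/4.96) = 0.500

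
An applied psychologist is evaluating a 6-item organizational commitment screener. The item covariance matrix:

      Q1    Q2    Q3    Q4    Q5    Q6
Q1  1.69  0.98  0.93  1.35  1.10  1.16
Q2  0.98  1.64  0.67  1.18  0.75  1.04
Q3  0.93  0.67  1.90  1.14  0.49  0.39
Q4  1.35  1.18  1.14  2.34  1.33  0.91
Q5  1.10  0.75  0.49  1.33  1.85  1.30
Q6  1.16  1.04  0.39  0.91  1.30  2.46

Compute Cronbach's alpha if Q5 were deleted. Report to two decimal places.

α = 0.83

Remaining items: Q1, Q2, Q3, Q4, Q6 (k = 5).
Σσᵢ² = 1.69 + 1.64 + 1.90 + 2.34 + 2.46 = 10.03
σ²_total = 10.03 + 2 × 9.75 = 29.53
α (item deleted) = (5/4)·(1 − 10.03/29.53) = 0.83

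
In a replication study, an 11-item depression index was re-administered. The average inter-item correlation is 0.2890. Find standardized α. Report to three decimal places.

α = 0.817

Standardized α = k·r̄ / (1 + (k−1)·r̄) = 11 × 0.2890 / (1 + 10 × 0.2890)
  = 3.1790 / 3.8900 = 0.817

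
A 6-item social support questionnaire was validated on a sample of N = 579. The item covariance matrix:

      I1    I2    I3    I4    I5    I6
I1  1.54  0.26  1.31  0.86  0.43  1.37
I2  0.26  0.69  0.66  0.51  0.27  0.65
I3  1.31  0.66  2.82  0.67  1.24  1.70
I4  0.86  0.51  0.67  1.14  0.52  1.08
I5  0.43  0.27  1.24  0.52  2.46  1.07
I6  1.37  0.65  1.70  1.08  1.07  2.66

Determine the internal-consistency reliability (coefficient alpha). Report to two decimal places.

Σσᵢ² = 1.54 + 0.69 + 2.82 + 1.14 + 2.46 + 2.66 = 11.31
Sum of the distinct covariances = 12.60
Var(T) = 11.31 + 2 × 12.60 = 36.51
α = (k/(k−1))·(1 − Σσᵢ²/Var(T)) = (6/5)·(1 − 11.31/36.51) = 0.83

coefficient alpha = 0.83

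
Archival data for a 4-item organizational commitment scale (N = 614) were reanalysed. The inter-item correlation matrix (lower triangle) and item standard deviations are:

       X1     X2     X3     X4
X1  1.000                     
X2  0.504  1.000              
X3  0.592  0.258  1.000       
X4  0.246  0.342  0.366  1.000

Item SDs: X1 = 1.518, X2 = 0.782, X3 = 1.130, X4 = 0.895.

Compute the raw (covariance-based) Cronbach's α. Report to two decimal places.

Σσ²ᵢ = 1.518² + 0.782² + 1.130² + 0.895² = 4.9938
Covariances σ_ij = r_ij · s_i · s_j:
  σ(X1,X2) = 0.504 × 1.518 × 0.782 = 0.5983
  σ(X1,X3) = 0.592 × 1.518 × 1.130 = 1.0155
  σ(X1,X4) = 0.246 × 1.518 × 0.895 = 0.3342
  σ(X2,X3) = 0.258 × 0.782 × 1.130 = 0.2280
  σ(X2,X4) = 0.342 × 0.782 × 0.895 = 0.2394
  σ(X3,X4) = 0.366 × 1.130 × 0.895 = 0.3702
σ²_T = Σσ²ᵢ + 2·Σσ_ij = 4.9938 + 2 × 2.7856 = 10.5650
α = (4/3)·(1 − 4.9938/10.5650) = 0.70

Cronbach's α = 0.70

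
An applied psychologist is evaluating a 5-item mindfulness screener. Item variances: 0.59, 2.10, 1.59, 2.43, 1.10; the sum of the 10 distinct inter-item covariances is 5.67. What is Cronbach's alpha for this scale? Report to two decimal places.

sum of item variances = 0.59 + 2.10 + 1.59 + 2.43 + 1.10 = 7.81
Sum of distinct covariances = 5.67
total variance = sum of item variances + 2·Σcov = 7.81 + 2 × 5.67 = 19.15
α = (5/4)·(1 − 7.81/19.15) = 0.74

Cronbach's alpha = 0.74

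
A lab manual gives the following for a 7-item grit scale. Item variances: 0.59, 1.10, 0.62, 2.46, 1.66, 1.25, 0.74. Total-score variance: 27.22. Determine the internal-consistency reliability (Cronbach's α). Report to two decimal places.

sum of item variances = 0.59 + 1.10 + 0.62 + 2.46 + 1.66 + 1.25 + 0.74 = 8.42
α = (k/(k−1))·(1 − sum of item variances/σ²_T) = (7/6)·(1 − 8.42/27.22) = 0.81

α = 0.81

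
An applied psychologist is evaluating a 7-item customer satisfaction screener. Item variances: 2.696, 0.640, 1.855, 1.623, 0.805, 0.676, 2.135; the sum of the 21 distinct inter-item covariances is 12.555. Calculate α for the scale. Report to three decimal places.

α = 0.824

ΣVar(i) = 2.696 + 0.640 + 1.855 + 1.623 + 0.805 + 0.676 + 2.135 = 10.430
Sum of distinct covariances = 12.555
total variance = ΣVar(i) + 2·Σcov = 10.430 + 2 × 12.555 = 35.540
α = (7/6)·(1 − 10.430/35.540) = 0.824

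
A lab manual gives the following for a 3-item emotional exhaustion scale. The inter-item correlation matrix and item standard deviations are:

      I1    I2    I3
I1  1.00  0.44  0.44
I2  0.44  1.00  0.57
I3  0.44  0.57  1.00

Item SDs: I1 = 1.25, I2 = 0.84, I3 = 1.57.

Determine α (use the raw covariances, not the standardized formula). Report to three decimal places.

Σσ²ᵢ = 1.25² + 0.84² + 1.57² = 4.7330
Covariances σ_ij = r_ij · s_i · s_j:
  σ(I1,I2) = 0.44 × 1.25 × 0.84 = 0.4620
  σ(I1,I3) = 0.44 × 1.25 × 1.57 = 0.8635
  σ(I2,I3) = 0.57 × 0.84 × 1.57 = 0.7517
σ²_T = Σσ²ᵢ + 2·Σσ_ij = 4.7330 + 2 × 2.0772 = 8.8874
α = (3/2)·(1 − 4.7330/8.8874) = 0.701

α = 0.701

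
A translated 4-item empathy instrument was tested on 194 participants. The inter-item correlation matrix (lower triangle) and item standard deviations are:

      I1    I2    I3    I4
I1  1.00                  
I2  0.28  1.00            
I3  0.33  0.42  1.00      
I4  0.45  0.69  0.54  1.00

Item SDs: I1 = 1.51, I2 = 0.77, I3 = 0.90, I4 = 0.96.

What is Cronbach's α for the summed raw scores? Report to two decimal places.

Cronbach's α = 0.72

Σσ²ᵢ = 1.51² + 0.77² + 0.90² + 0.96² = 4.6046
Covariances σ_ij = r_ij · s_i · s_j:
  σ(I1,I2) = 0.28 × 1.51 × 0.77 = 0.3256
  σ(I1,I3) = 0.33 × 1.51 × 0.90 = 0.4485
  σ(I1,I4) = 0.45 × 1.51 × 0.96 = 0.6523
  σ(I2,I3) = 0.42 × 0.77 × 0.90 = 0.2911
  σ(I2,I4) = 0.69 × 0.77 × 0.96 = 0.5100
  σ(I3,I4) = 0.54 × 0.90 × 0.96 = 0.4666
σ²_T = Σσ²ᵢ + 2·Σσ_ij = 4.6046 + 2 × 2.6941 = 9.9928
α = (4/3)·(1 − 4.6046/9.9928) = 0.72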